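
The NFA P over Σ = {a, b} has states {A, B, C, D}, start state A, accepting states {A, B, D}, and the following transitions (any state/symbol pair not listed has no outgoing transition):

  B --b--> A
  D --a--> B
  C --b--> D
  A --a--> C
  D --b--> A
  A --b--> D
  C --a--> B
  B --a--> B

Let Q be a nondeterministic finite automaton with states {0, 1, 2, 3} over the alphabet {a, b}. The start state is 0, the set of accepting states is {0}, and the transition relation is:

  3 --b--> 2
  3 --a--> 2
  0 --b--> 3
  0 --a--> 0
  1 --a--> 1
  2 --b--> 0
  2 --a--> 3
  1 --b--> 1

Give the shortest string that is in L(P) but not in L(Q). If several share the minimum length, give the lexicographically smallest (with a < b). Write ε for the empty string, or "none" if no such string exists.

b

The string b is accepted by P but not by Q.
No shorter string lies in the difference, and b is the lexicographically first length-1 string in L(P) \ L(Q).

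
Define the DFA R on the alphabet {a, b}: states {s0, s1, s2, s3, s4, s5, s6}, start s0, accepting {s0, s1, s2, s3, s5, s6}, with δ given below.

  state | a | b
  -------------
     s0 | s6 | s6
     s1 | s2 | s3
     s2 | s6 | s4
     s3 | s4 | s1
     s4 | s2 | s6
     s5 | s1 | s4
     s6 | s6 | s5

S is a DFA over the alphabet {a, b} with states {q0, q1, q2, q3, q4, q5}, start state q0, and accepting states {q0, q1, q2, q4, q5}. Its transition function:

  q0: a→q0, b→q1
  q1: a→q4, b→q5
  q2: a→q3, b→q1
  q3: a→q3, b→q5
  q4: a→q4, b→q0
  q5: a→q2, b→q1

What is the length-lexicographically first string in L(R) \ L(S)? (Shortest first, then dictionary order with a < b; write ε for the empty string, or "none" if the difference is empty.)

bbaa

The string bbaa is accepted by R but not by S.
No shorter string lies in the difference, and bbaa is the lexicographically first length-4 string in L(R) \ L(S).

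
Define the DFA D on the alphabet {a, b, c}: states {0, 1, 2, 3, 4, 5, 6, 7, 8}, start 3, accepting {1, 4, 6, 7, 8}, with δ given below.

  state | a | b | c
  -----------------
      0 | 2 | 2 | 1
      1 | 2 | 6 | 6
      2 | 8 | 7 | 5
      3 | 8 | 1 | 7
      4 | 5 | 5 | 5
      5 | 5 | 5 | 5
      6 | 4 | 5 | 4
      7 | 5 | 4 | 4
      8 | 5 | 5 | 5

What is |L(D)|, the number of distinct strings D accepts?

15

The useful subgraph on states {1, 2, 3, 4, 6, 7, 8} is acyclic, so L(D) is finite; the longest accepting path visits 5 useful states, giving maximum string length 4.
Counting accepting paths from 3 by length: 3 of length 1, 4 of length 2, 6 of length 3, 2 of length 4. Total 15.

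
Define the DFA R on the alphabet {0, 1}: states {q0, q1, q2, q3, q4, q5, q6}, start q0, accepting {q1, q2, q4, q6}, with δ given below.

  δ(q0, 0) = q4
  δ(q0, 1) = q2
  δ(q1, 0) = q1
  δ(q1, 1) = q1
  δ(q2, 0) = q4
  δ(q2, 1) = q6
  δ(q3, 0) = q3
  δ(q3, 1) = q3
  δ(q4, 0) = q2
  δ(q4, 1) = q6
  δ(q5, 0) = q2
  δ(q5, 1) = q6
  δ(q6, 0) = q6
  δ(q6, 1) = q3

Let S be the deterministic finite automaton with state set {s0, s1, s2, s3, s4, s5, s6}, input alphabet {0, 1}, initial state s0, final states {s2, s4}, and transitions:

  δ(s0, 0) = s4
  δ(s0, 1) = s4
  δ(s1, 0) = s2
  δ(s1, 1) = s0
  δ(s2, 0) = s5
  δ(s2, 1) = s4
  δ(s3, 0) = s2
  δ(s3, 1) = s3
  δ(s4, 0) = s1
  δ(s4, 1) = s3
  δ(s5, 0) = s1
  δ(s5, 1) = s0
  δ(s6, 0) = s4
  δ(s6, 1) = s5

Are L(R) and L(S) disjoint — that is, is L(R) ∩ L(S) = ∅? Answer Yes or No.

No

The string 0 is accepted by both R and S.
Hence L(R) ∩ L(S) ≠ ∅.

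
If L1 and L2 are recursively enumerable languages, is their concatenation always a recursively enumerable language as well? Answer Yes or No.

Dovetail over all split points of the input and all step bounds t = 1, 2, …, simulating the recogniser for L₁ on the prefix and the recogniser for L₂ on the suffix for t steps; accept if for some split both accept.
So the recursively enumerable languages are closed under concatenation.

Yes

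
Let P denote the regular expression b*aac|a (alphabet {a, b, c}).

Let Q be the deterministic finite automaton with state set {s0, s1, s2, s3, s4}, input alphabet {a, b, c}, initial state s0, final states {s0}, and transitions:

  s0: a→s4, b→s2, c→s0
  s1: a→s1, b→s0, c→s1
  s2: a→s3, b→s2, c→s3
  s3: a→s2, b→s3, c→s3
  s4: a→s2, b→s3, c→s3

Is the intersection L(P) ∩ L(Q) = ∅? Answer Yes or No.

Converting the expression P to a DFA (subset construction, then merging equivalent states) gives the minimal DFA with states {p0, p1, p2, p3, p4, p5, p6}, start state p0, accepting states {p1, p6} and transitions p0: a→p1, b→p2, c→p3; p1: a→p4, b→p3, c→p3; p2: a→p5, b→p2, c→p3; p3: a→p3, b→p3, c→p3; p4: a→p3, b→p3, c→p6; p5: a→p4, b→p3, c→p3; p6: a→p3, b→p3, c→p3.
Exploring the product automaton P × Q from the start pair (p0, s0), following both machines on each input symbol, reaches 10 state pairs: (p0, s0), (p1, s4), (p2, s2), (p3, s0), (p4, s2), (p3, s3), (p5, s3), (p3, s4), (p3, s2), (p6, s3).
P accepts in {p1, p6} and Q accepts in {s0}; no reachable pair has both components accepting, so no string drives both machines to acceptance simultaneously and L(P) ∩ L(Q) = ∅.
So no string is accepted by both, and the intersection is empty.

Yes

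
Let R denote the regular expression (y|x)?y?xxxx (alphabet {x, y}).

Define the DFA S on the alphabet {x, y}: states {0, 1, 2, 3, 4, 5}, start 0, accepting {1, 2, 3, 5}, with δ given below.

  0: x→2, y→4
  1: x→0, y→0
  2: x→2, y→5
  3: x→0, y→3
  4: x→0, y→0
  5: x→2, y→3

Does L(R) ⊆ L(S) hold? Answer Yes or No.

Yes

Converting the expression R to a DFA (subset construction, then merging equivalent states) gives the minimal DFA with states {r0, r1, r2, r3, r4, r5, r6, r7, r8, r9, r10, r11}, start state r0, accepting states {r9, r11} and transitions r0: x→r1, y→r2; r1: x→r3, y→r4; r2: x→r5, y→r4; r3: x→r6, y→r7; r4: x→r5, y→r7; r5: x→r8, y→r7; r6: x→r9, y→r7; r7: x→r7, y→r7; r8: x→r10, y→r7; r9: x→r11, y→r7; r10: x→r11, y→r7; r11: x→r7, y→r7.
Exploring the product automaton R × S from the start pair (r0, 0), following both machines on each input symbol, reaches 18 state pairs: (r0, 0), (r1, 2), (r2, 4), (r3, 2), (r4, 5), (r5, 0), (r4, 0), (r6, 2), (r7, 5), (r5, 2), (r7, 3), (r8, 2), (r7, 4), (r9, 2), (r7, 2), (r7, 0), (r10, 2), (r11, 2).
R accepts in {r9, r11} and S accepts in {1, 2, 3, 5}. The reachable pairs whose R-component is accepting are (r9, 2), (r11, 2); in each of them the S-component is accepting too, so the product for L(R) \ L(S) (R-component accepting, S-component rejecting) has no reachable accepting pair and the difference is empty.
Hence every string in L(R) is also in L(S).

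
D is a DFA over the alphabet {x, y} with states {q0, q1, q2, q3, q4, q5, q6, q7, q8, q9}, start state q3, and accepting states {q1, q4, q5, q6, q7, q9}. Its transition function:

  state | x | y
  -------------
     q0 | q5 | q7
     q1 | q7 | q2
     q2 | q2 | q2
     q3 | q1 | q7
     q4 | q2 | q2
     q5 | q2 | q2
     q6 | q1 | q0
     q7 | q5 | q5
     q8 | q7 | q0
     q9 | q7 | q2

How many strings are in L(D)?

7

The useful subgraph on states {q1, q3, q5, q7} is acyclic, so L(D) is finite; the longest accepting path visits 4 useful states, giving maximum string length 3.
Counting accepting paths from q3 by length: 2 of length 1, 3 of length 2, 2 of length 3. Total 7.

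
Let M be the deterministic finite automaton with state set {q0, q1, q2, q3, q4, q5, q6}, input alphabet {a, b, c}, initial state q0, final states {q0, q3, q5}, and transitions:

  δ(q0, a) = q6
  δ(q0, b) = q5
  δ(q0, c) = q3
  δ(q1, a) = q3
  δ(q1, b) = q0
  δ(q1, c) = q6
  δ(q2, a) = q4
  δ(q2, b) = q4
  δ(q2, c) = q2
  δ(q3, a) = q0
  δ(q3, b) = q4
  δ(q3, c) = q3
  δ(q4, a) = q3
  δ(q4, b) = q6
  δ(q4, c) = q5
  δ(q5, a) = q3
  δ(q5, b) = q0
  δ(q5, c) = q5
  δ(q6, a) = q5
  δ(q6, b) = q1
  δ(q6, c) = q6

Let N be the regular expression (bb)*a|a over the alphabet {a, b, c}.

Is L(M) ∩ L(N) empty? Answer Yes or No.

Converting the expression N to a DFA (subset construction, then merging equivalent states) gives the minimal DFA with states {n0, n1, n2, n3}, start state n0, accepting states {n1} and transitions n0: a→n1, b→n2, c→n3; n1: a→n3, b→n3, c→n3; n2: a→n3, b→n0, c→n3; n3: a→n3, b→n3, c→n3.
Exploring the product automaton M × N from the start pair (q0, n0), following both machines on each input symbol, reaches 9 state pairs: (q0, n0), (q6, n1), (q5, n2), (q3, n3), (q5, n3), (q1, n3), (q6, n3), (q0, n3), (q4, n3).
M accepts in {q0, q3, q5} and N accepts in {n1}; no reachable pair has both components accepting, so no string drives both machines to acceptance simultaneously and L(M) ∩ L(N) = ∅.
So no string is accepted by both, and the intersection is empty.

Yes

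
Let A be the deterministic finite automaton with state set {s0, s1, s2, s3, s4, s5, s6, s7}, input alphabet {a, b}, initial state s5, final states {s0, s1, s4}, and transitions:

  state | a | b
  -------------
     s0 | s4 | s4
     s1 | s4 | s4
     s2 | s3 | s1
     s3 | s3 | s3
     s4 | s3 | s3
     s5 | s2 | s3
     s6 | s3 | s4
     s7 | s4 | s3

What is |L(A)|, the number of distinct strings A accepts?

3

The useful subgraph on states {s1, s2, s4, s5} is acyclic, so L(A) is finite; the longest accepting path visits 4 useful states, giving maximum string length 3.
Counting accepting paths from s5 by length: 1 of length 2, 2 of length 3. Total 3.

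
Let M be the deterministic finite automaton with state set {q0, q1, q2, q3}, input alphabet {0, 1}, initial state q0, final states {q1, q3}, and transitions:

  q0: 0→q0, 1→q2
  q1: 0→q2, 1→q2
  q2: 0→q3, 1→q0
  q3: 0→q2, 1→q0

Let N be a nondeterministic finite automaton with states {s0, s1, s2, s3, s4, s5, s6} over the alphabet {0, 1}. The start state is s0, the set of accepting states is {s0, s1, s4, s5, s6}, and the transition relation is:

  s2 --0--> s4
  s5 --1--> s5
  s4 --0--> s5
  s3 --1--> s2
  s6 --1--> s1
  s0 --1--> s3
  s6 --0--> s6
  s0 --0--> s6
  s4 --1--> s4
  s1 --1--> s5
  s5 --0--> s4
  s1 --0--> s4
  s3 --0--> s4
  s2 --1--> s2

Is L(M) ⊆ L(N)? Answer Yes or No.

Yes

Exploring the product automaton M × N from the start pair (q0, s0), following both machines on each input symbol, reaches 12 state pairs: (q0, s0), (q0, s6), (q2, s3), (q2, s1), (q3, s4), (q0, s2), (q0, s5), (q2, s5), (q0, s4), (q2, s2), (q2, s4), (q3, s5).
M accepts in {q1, q3} and N accepts in {s0, s1, s4, s5, s6}. The reachable pairs whose M-component is accepting are (q3, s4), (q3, s5); in each of them the N-component is accepting too, so the product for L(M) \ L(N) (M-component accepting, N-component rejecting) has no reachable accepting pair and the difference is empty.
Hence every string in L(M) is also in L(N).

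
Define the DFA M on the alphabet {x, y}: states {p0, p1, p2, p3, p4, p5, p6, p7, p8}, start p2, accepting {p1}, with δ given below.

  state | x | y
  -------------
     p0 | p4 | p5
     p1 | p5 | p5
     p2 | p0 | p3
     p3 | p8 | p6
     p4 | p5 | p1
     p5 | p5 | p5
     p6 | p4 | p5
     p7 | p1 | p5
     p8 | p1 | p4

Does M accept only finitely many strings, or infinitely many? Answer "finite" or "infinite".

The useful states (reachable from p2 and able to reach an accepting state) are {p0, p1, p2, p3, p4, p6, p8}.
Restricted to these states the transition graph has no cycle, so every accepting path has bounded length and L is finite.

finite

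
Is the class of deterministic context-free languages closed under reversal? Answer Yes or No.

L = {c bⁿaⁿ : n≥0} ∪ {d b²ⁿaⁿ : n≥0} is a DCFL: the first symbol tells a deterministic PDA whether to pop one or two b's per a. Its reversal Lᴿ = {aⁿbⁿ c : n≥0} ∪ {aⁿb²ⁿ d : n≥0} is not. DCFLs are closed under right quotient by regular languages, and Lᴿ/{c, d} = {aⁿbⁿ : n≥0} ∪ {aⁿb²ⁿ : n≥0} — the standard context-free language accepted by no deterministic PDA (intuitively the machine would have to commit to a b-to-a ratio before the distinguishing marker arrives; formally, a DPDA for it would have a single run on aⁿb²ⁿ, accepting after the prefix aⁿbⁿ and accepting again after n more b's; an ordinary PDA that simulates it on a's and b's and, at any moment when it is accepting, may switch to reading only a fresh letter e while feeding each e to the simulation as a b, would accept aⁱbʲeᵏ (k≥1) exactly when both aⁱbʲ and aⁱbʲ⁺ᵏ are in the language, i.e. its language intersected with the regular set a*b*e⁺ would be exactly {aⁿbⁿeⁿ : n≥1} — impossible, since context-free languages are closed under intersection with regular sets and {aⁿbⁿeⁿ} is not context-free). So Lᴿ cannot be a DCFL.

No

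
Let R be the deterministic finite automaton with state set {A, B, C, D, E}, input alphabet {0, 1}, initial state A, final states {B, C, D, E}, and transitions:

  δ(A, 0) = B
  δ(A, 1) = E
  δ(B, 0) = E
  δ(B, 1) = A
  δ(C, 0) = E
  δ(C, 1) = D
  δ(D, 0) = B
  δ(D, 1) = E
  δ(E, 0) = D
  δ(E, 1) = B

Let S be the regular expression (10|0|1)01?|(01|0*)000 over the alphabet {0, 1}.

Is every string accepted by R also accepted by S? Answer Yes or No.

The string 0 is in L(R) but not in L(S).
So L(R) ⊄ L(S).

No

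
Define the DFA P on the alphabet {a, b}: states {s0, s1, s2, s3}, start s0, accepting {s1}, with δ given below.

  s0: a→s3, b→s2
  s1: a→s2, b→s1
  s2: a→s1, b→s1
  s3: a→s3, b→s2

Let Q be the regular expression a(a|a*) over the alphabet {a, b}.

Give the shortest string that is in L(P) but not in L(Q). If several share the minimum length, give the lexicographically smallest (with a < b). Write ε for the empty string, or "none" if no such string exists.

ba

The string ba is accepted by P but not by Q.
No shorter string lies in the difference, and ba is the lexicographically first length-2 string in L(P) \ L(Q).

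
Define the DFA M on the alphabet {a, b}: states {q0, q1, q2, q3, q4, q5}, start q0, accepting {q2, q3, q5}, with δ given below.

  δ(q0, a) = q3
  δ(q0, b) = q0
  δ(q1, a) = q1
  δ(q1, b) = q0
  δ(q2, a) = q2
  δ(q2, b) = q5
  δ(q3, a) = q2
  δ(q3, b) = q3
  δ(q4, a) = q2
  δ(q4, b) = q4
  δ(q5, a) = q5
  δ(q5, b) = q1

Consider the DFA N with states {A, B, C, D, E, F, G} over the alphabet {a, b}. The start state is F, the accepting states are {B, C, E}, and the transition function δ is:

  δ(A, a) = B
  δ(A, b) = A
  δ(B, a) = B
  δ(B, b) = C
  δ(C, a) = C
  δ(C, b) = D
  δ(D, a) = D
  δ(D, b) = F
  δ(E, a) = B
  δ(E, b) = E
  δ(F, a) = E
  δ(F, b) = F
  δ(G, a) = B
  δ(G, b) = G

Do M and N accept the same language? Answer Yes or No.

Yes

Exploring the product automaton M × N from the start pair (q0, F), following both machines on each input symbol, reaches 5 state pairs: (q0, F), (q3, E), (q2, B), (q5, C), (q1, D).
M accepts in {q2, q3, q5} and N accepts in {B, C, E}. In every reachable pair the two components are either both accepting — (q3, E), (q2, B), (q5, C) — or both non-accepting, so no string is accepted by exactly one of the machines: L(M) \ L(N) and L(N) \ L(M) are both empty.
Hence every string is accepted by M iff it is accepted by N, and the two languages coincide.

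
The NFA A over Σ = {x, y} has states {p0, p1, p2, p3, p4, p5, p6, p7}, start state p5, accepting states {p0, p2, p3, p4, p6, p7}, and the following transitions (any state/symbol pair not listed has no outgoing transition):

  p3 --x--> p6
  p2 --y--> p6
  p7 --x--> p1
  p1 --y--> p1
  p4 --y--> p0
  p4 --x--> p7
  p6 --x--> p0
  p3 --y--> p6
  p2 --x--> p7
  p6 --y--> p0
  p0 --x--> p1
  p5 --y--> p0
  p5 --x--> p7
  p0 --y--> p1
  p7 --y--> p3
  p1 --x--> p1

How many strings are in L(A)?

9

The useful subgraph on states {p0, p3, p5, p6, p7} is acyclic, so L(A) is finite; the longest accepting path visits 5 useful states, giving maximum string length 4.
Counting accepting paths from p5 by length: 2 of length 1, 1 of length 2, 2 of length 3, 4 of length 4. Total 9.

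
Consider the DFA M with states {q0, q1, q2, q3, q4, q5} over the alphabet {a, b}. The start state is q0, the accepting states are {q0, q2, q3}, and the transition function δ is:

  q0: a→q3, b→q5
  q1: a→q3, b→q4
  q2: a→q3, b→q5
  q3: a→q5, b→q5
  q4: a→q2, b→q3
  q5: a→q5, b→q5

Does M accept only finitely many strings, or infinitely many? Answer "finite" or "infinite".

The useful states (reachable from q0 and able to reach an accepting state) are {q0, q3}.
Restricted to these states the transition graph has no cycle, so every accepting path has bounded length and L is finite.

finite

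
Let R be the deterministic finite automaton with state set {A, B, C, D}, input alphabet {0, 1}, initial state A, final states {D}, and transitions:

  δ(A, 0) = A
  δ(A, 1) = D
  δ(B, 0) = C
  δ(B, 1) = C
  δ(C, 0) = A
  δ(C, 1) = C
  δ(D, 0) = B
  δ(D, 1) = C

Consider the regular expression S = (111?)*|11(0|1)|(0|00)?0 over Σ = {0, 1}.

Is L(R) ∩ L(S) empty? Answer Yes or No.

Converting the expression S to a DFA (subset construction, then merging equivalent states) gives the minimal DFA with states {s0, s1, s2, s3, s4, s5, s6, s7}, start state s0, accepting states {s0, s1, s3, s5, s6, s7} and transitions s0: 0→s1, 1→s2; s1: 0→s3, 1→s4; s2: 0→s4, 1→s5; s3: 0→s6, 1→s4; s4: 0→s4, 1→s4; s5: 0→s6, 1→s7; s6: 0→s4, 1→s4; s7: 0→s4, 1→s7.
Exploring the product automaton R × S from the start pair (A, s0), following both machines on each input symbol, reaches 11 state pairs: (A, s0), (A, s1), (D, s2), (A, s3), (D, s4), (B, s4), (C, s5), (A, s6), (C, s4), (C, s7), (A, s4).
R accepts in {D} and S accepts in {s0, s1, s3, s5, s6, s7}; no reachable pair has both components accepting, so no string drives both machines to acceptance simultaneously and L(R) ∩ L(S) = ∅.
So no string is accepted by both, and the intersection is empty.

Yes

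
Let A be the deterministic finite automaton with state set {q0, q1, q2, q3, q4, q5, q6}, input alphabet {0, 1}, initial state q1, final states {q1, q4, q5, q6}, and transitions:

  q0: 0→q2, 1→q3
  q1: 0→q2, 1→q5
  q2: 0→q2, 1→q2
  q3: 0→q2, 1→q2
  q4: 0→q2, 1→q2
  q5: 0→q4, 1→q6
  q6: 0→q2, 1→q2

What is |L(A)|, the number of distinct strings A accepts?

The useful subgraph on states {q1, q4, q5, q6} is acyclic, so L(A) is finite; the longest accepting path visits 3 useful states, giving maximum string length 2.
Counting accepting paths from q1 by length: 1 of length 0, 1 of length 1, 2 of length 2. Total 4.

4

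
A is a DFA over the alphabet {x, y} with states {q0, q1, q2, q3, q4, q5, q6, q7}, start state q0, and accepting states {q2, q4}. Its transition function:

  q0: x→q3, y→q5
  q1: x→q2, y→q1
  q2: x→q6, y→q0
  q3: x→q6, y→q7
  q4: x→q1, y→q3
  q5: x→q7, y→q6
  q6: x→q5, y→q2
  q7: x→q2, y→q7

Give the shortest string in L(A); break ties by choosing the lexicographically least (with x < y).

xxy

A breadth-first search from q0 reaches an accepting state first via the path q0 → q3 → q6 → q2 on input xxy.
No string of length < 3 is accepted (BFS exhausts all shorter strings without reaching an accepting state), and xxy is the lexicographically least accepting string of length 3.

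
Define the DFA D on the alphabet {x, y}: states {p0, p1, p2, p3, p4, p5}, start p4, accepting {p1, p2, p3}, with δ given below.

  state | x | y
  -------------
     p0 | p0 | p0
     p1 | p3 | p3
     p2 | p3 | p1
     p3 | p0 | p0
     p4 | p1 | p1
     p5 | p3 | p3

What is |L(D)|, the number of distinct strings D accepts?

The useful subgraph on states {p1, p3, p4} is acyclic, so L(D) is finite; the longest accepting path visits 3 useful states, giving maximum string length 2.
Counting accepting paths from p4 by length: 2 of length 1, 4 of length 2. Total 6.

6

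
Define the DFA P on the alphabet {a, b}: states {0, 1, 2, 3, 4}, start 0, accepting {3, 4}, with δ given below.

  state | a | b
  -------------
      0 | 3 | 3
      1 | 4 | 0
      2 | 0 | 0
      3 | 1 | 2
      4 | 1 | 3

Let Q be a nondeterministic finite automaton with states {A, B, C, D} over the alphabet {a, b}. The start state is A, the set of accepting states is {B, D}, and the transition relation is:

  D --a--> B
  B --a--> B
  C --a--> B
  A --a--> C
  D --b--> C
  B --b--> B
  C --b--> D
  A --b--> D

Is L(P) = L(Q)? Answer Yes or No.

The string a is accepted by P but rejected by Q.
So L(P) ≠ L(Q).

No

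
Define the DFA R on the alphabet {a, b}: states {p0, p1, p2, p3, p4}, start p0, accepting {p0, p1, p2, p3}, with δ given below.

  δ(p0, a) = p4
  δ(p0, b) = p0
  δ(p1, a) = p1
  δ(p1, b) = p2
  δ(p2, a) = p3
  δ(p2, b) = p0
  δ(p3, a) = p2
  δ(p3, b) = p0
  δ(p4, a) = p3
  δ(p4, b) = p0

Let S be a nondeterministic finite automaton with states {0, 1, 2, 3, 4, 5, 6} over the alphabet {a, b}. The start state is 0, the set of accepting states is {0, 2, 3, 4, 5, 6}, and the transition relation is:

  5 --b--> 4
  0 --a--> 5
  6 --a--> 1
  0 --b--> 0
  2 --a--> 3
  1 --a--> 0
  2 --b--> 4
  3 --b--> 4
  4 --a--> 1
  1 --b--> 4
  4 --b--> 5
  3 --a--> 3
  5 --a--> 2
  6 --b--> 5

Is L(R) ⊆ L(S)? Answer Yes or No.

Yes

Exploring the product automaton R × S from the start pair (p0, 0), following both machines on each input symbol, reaches 11 state pairs: (p0, 0), (p4, 5), (p3, 2), (p0, 4), (p2, 3), (p4, 1), (p0, 5), (p3, 3), (p3, 0), (p4, 2), (p2, 5).
R accepts in {p0, p1, p2, p3} and S accepts in {0, 2, 3, 4, 5, 6}. The reachable pairs whose R-component is accepting are (p0, 0), (p3, 2), (p0, 4), (p2, 3), (p0, 5), (p3, 3), (p3, 0), (p2, 5); in each of them the S-component is accepting too, so the product for L(R) \ L(S) (R-component accepting, S-component rejecting) has no reachable accepting pair and the difference is empty.
Hence every string in L(R) is also in L(S).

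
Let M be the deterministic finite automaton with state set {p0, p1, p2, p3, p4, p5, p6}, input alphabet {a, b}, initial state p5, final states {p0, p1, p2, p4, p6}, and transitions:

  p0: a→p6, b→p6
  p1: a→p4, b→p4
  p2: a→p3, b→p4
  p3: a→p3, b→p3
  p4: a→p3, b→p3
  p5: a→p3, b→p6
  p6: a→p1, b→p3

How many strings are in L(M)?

4

The useful subgraph on states {p1, p4, p5, p6} is acyclic, so L(M) is finite; the longest accepting path visits 4 useful states, giving maximum string length 3.
Counting accepting paths from p5 by length: 1 of length 1, 1 of length 2, 2 of length 3. Total 4.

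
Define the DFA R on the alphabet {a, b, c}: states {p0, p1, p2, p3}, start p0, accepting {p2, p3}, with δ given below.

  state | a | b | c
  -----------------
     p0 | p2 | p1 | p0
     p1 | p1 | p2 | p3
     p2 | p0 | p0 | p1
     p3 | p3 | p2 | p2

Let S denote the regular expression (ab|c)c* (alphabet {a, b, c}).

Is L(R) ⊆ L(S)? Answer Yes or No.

No

The string a is in L(R) but not in L(S).
So L(R) ⊄ L(S).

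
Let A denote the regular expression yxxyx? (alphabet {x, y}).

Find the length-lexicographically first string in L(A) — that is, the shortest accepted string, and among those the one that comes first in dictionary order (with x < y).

By inspection of the expression, no string of length less than 4 matches, and yxxy is the lexicographically first match of length 4.

yxxy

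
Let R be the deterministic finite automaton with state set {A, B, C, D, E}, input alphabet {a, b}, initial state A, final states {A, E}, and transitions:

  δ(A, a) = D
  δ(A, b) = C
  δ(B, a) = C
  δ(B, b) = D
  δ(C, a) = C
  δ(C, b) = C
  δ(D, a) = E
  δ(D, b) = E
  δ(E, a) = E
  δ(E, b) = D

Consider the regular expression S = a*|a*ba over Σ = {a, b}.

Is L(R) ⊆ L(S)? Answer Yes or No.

The string ab is in L(R) but not in L(S).
So L(R) ⊄ L(S).

No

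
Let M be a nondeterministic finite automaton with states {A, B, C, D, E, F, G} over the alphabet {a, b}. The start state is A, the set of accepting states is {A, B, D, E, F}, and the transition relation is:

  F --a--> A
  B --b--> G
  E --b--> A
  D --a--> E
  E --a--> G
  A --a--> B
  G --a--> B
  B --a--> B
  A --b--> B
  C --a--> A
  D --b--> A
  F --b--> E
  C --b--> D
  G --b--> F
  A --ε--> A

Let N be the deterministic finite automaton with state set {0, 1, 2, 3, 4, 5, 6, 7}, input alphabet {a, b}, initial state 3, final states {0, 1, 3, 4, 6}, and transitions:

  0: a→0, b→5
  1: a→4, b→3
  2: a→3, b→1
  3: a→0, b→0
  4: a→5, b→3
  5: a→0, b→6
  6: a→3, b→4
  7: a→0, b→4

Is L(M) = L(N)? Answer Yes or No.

Exploring the product automaton M × N from the start pair (A, 3), following both machines on each input symbol, reaches 5 state pairs: (A, 3), (B, 0), (G, 5), (F, 6), (E, 4).
M accepts in {A, B, D, E, F} and N accepts in {0, 1, 3, 4, 6}. In every reachable pair the two components are either both accepting — (A, 3), (B, 0), (F, 6), (E, 4) — or both non-accepting, so no string is accepted by exactly one of the machines: L(M) \ L(N) and L(N) \ L(M) are both empty.
Hence every string is accepted by M iff it is accepted by N, and the two languages coincide.

Yes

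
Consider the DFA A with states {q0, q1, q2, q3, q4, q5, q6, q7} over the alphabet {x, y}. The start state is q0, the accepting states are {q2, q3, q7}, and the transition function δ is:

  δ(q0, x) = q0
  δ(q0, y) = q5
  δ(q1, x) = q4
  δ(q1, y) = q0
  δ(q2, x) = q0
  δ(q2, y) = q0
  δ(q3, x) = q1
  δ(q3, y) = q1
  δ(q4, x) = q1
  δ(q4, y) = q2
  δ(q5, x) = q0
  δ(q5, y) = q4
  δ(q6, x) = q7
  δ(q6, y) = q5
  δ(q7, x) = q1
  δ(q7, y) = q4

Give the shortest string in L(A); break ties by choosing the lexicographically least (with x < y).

yyy

A breadth-first search from q0 reaches an accepting state first via the path q0 → q5 → q4 → q2 on input yyy.
No string of length < 3 is accepted (BFS exhausts all shorter strings without reaching an accepting state), and yyy is the lexicographically least accepting string of length 3.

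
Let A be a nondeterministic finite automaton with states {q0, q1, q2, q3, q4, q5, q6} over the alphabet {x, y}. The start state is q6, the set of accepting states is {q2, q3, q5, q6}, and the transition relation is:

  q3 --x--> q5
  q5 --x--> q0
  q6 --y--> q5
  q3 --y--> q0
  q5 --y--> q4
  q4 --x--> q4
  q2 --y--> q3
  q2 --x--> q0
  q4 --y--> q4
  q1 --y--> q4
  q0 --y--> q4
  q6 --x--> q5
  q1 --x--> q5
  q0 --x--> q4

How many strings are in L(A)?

3

The useful subgraph on states {q5, q6} is acyclic, so L(A) is finite; the longest accepting path visits 2 useful states, giving maximum string length 1.
Counting accepting paths from q6 by length: 1 of length 0, 2 of length 1. Total 3.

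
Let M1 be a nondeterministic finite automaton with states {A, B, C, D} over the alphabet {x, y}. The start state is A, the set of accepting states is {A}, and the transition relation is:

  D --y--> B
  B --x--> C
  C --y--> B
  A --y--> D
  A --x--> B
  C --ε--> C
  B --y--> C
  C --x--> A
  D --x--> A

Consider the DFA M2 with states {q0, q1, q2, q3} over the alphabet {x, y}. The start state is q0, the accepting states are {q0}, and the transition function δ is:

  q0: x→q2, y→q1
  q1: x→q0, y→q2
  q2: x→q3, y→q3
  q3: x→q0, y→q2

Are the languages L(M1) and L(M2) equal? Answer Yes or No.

Exploring the product automaton M1 × M2 from the start pair (A, q0), following both machines on each input symbol, reaches 4 state pairs: (A, q0), (B, q2), (D, q1), (C, q3).
M1 accepts in {A} and M2 accepts in {q0}. In every reachable pair the two components are either both accepting — (A, q0) — or both non-accepting, so no string is accepted by exactly one of the machines: L(M1) \ L(M2) and L(M2) \ L(M1) are both empty.
Hence every string is accepted by M1 iff it is accepted by M2, and the two languages coincide.

Yes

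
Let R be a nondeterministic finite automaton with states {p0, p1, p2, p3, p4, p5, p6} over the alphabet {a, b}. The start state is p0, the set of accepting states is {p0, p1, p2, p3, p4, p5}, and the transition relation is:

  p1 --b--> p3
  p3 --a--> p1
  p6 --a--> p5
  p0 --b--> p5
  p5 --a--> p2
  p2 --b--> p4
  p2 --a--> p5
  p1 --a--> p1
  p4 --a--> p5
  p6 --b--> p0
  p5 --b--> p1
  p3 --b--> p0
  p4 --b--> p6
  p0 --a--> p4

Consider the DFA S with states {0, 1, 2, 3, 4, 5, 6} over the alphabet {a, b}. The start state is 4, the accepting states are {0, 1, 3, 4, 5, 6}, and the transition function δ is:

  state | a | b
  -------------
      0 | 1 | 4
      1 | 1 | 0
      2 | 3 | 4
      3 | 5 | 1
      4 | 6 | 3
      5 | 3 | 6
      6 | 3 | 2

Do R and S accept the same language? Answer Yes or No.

Yes

Exploring the product automaton R × S from the start pair (p0, 4), following both machines on each input symbol, reaches 7 state pairs: (p0, 4), (p4, 6), (p5, 3), (p6, 2), (p2, 5), (p1, 1), (p3, 0).
R accepts in {p0, p1, p2, p3, p4, p5} and S accepts in {0, 1, 3, 4, 5, 6}. In every reachable pair the two components are either both accepting — (p0, 4), (p4, 6), (p5, 3), (p2, 5), (p1, 1), (p3, 0) — or both non-accepting, so no string is accepted by exactly one of the machines: L(R) \ L(S) and L(S) \ L(R) are both empty.
Hence every string is accepted by R iff it is accepted by S, and the two languages coincide.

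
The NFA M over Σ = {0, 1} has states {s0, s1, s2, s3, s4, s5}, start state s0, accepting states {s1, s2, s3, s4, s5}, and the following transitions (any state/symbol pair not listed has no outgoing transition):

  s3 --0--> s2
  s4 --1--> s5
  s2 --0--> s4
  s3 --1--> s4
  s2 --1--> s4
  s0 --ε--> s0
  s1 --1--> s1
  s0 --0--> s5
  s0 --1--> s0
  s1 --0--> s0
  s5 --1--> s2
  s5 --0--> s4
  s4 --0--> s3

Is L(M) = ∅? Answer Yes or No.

The string 0 is accepted: the run s0 → s5 ends in the accepting state s5.
Since at least one string is accepted, L(M) is not empty.

No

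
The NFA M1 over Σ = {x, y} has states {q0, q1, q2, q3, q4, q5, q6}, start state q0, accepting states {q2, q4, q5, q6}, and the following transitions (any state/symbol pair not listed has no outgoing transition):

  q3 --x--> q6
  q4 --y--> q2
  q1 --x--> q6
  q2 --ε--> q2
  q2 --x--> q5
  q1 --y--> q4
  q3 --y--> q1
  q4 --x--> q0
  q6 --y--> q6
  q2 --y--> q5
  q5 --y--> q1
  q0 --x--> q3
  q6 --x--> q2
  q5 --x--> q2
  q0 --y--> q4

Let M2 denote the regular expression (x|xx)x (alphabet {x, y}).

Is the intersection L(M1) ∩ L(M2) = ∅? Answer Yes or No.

No

The string xx is accepted by both M1 and M2.
Hence L(M1) ∩ L(M2) ≠ ∅.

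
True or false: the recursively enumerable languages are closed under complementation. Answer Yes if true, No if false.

No

If both L and its complement were r.e., running the two recognisers in parallel would decide L, so L would be recursive; but there are r.e. languages that are not recursive (e.g. the halting problem), and their complements are therefore not r.e.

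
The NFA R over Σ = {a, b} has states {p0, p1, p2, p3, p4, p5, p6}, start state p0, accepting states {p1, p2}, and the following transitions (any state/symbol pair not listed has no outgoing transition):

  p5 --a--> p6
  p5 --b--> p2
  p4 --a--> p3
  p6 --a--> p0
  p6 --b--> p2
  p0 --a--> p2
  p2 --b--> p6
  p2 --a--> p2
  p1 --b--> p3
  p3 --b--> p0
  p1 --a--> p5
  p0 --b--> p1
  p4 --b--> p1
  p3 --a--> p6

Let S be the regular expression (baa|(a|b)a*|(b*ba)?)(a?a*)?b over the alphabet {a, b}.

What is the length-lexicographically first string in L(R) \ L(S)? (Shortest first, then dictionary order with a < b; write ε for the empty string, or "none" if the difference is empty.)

a

The string a is accepted by R but not by S.
No shorter string lies in the difference, and a is the lexicographically first length-1 string in L(R) \ L(S).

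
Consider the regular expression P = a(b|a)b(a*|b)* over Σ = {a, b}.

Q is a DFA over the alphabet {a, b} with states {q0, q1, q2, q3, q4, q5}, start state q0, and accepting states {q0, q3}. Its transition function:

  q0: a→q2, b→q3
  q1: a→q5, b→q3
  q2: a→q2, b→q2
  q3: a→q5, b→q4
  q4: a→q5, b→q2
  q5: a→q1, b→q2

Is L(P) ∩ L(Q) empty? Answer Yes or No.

Yes

Converting the expression P to a DFA (subset construction, then merging equivalent states) gives the minimal DFA with states {p0, p1, p2, p3, p4}, start state p0, accepting states {p4} and transitions p0: a→p1, b→p2; p1: a→p3, b→p3; p2: a→p2, b→p2; p3: a→p2, b→p4; p4: a→p4, b→p4.
Exploring the product automaton P × Q from the start pair (p0, q0), following both machines on each input symbol, reaches 9 state pairs: (p0, q0), (p1, q2), (p2, q3), (p3, q2), (p2, q5), (p2, q4), (p2, q2), (p4, q2), (p2, q1).
P accepts in {p4} and Q accepts in {q0, q3}; no reachable pair has both components accepting, so no string drives both machines to acceptance simultaneously and L(P) ∩ L(Q) = ∅.
So no string is accepted by both, and the intersection is empty.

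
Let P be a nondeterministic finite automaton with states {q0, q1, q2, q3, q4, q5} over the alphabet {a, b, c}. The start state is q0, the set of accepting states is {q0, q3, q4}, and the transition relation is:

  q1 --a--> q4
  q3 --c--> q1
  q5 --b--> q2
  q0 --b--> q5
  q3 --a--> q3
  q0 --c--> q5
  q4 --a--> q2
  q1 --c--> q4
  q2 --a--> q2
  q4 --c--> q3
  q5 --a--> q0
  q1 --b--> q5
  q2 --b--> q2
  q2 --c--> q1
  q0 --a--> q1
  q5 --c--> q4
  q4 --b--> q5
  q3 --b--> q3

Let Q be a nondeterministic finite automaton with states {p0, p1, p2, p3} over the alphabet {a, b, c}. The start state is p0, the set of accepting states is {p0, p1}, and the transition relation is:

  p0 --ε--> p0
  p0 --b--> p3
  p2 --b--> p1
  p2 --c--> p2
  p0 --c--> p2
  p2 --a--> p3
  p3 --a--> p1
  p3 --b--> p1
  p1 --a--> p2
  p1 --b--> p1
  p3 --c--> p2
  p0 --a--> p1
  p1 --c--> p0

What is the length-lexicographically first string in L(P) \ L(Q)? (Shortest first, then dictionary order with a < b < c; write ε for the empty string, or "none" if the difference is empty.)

The string aa is accepted by P but not by Q.
No shorter string lies in the difference, and aa is the lexicographically first length-2 string in L(P) \ L(Q).

aa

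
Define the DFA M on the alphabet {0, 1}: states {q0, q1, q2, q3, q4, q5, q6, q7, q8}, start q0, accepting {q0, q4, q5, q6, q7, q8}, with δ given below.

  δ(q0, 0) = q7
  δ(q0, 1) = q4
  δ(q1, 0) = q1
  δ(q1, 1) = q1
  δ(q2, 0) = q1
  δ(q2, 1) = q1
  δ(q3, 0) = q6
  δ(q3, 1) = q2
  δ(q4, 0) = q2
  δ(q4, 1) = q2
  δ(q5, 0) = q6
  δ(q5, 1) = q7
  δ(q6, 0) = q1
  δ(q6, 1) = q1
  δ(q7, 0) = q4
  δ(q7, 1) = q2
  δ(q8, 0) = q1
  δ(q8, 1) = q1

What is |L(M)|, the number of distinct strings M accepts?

The useful subgraph on states {q0, q4, q7} is acyclic, so L(M) is finite; the longest accepting path visits 3 useful states, giving maximum string length 2.
Counting accepting paths from q0 by length: 1 of length 0, 2 of length 1, 1 of length 2. Total 4.

4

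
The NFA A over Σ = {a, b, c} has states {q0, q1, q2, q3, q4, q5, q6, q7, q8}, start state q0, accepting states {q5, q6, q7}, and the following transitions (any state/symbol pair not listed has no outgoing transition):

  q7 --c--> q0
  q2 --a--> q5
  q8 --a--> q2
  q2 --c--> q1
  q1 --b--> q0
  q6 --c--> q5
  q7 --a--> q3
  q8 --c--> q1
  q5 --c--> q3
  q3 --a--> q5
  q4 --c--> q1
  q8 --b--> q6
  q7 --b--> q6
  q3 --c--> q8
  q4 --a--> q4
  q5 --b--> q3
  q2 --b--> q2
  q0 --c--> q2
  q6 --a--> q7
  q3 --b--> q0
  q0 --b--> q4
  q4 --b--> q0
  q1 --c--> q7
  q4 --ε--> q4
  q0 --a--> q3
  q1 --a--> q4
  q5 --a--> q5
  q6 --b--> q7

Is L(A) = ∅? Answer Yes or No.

The string aa is accepted: the run q0 → q3 → q5 ends in the accepting state q5.
Since at least one string is accepted, L(A) is not empty.

No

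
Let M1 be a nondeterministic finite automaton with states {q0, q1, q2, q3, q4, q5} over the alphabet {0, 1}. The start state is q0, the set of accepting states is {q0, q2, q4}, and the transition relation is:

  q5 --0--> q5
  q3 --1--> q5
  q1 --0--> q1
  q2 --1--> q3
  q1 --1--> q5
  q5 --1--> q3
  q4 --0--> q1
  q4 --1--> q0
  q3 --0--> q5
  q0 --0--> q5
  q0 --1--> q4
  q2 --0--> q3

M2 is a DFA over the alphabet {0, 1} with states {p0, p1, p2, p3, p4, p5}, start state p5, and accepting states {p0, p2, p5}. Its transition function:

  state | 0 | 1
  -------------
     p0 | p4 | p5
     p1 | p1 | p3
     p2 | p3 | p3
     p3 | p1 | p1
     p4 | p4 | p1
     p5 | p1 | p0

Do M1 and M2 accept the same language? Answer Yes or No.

Yes

Exploring the product automaton M1 × M2 from the start pair (q0, p5), following both machines on each input symbol, reaches 5 state pairs: (q0, p5), (q5, p1), (q4, p0), (q3, p3), (q1, p4).
M1 accepts in {q0, q2, q4} and M2 accepts in {p0, p2, p5}. In every reachable pair the two components are either both accepting — (q0, p5), (q4, p0) — or both non-accepting, so no string is accepted by exactly one of the machines: L(M1) \ L(M2) and L(M2) \ L(M1) are both empty.
Hence every string is accepted by M1 iff it is accepted by M2, and the two languages coincide.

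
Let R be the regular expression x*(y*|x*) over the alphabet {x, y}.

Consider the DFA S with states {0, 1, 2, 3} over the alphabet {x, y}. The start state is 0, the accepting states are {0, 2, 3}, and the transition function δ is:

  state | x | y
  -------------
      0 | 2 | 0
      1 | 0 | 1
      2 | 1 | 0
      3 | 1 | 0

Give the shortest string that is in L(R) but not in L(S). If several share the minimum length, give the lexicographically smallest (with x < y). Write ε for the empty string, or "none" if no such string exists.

xx

The string xx is accepted by R but not by S.
No shorter string lies in the difference, and xx is the lexicographically first length-2 string in L(R) \ L(S).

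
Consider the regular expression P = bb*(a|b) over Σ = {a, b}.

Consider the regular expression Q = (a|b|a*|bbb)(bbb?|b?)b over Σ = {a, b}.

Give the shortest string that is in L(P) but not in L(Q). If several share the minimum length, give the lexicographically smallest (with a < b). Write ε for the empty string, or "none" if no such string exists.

ba

The string ba is accepted by P but not by Q.
No shorter string lies in the difference, and ba is the lexicographically first length-2 string in L(P) \ L(Q).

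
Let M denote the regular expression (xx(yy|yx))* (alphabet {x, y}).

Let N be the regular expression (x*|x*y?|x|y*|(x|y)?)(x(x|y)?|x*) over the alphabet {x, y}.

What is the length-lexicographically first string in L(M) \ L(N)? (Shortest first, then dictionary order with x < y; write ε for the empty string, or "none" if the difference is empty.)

xxyy

The string xxyy is accepted by M but not by N.
No shorter string lies in the difference, and xxyy is the lexicographically first length-4 string in L(M) \ L(N).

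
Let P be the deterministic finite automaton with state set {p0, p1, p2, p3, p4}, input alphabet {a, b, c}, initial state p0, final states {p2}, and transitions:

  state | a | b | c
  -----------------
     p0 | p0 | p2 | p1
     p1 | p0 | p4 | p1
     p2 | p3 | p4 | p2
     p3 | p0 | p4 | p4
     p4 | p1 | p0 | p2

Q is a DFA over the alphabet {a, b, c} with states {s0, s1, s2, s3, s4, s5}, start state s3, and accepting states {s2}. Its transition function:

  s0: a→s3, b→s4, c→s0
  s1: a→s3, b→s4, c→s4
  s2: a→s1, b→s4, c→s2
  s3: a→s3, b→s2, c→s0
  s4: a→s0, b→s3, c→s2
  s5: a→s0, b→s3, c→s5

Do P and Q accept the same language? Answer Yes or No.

Yes

Exploring the product automaton P × Q from the start pair (p0, s3), following both machines on each input symbol, reaches 5 state pairs: (p0, s3), (p2, s2), (p1, s0), (p3, s1), (p4, s4).
P accepts in {p2} and Q accepts in {s2}. In every reachable pair the two components are either both accepting — (p2, s2) — or both non-accepting, so no string is accepted by exactly one of the machines: L(P) \ L(Q) and L(Q) \ L(P) are both empty.
Hence every string is accepted by P iff it is accepted by Q, and the two languages coincide.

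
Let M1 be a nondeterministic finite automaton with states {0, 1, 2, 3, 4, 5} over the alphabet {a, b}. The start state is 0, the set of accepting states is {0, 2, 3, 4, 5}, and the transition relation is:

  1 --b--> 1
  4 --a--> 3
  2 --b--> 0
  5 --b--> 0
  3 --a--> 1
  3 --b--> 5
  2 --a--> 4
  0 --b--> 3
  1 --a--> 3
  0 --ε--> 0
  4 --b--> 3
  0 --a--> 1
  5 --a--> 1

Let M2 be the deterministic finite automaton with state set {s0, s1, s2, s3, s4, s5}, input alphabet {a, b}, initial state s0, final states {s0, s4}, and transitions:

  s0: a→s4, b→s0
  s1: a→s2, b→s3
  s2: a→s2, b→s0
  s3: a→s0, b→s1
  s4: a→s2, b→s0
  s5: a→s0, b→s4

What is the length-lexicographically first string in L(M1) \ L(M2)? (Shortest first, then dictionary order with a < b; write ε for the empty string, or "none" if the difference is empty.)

aa

The string aa is accepted by M1 but not by M2.
No shorter string lies in the difference, and aa is the lexicographically first length-2 string in L(M1) \ L(M2).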